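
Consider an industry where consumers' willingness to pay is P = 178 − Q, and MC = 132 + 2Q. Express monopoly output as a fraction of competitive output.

Q_m/Q_c = 0.75

The monopolist equates marginal revenue to marginal cost: 178 − 2Q = 132 + 2Q, so Q = 11.5. From demand, P = 166.5.
Competitive equilibrium sets price equal to marginal cost: 178 − Q = 132 + 2Q, so Q = 46/3 and P = 488/3.
Ratio Q_m/Q_c = 11.5/(46/3) = 0.75.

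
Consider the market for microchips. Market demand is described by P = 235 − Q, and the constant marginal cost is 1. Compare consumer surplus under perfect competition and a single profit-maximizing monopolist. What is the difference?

CS falls by 20533.5

Under competition P = MC = 1, so Q = (235 − 1)/1 = 234.
CS = ½·(235 − 1)·234 = 27378.
Monopoly sets MR = MC: 235 − 2Q = 1 ⇒ Q = 117, P = 235 − 117 = 118.
CS = ½·(235 − 118)·117 = 6844.5.
Change in consumer surplus: 6844.5 − 27378 = −20533.5.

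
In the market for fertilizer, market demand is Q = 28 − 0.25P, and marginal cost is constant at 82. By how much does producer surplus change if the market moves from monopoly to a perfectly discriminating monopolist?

PS rises by 56.25

Inverting demand: P = 112 − 4Q.
The monopolist equates marginal revenue to marginal cost: 112 − 8Q = 82, so Q = 3.75. From demand, P = 97.
PS = (97 − 82)·3.75 = 56.25.
Under first-degree price discrimination the firm charges each unit its demand price and produces up to where P = MC, i.e. Q = 7.5. Consumer surplus is zero; producer surplus equals total surplus.
PS = ½·(112 − 82)·7.5 = 112.5.
Change in producer surplus: 112.5 − 56.25 = 56.25.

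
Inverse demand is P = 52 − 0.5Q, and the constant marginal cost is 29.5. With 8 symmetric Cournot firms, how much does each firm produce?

In a 8-firm Cournot equilibrium, symmetry and the first-order condition give q = (52 − 29.5)/(4.5) = 5. So Q = 40 and P = 32.

q_i = 5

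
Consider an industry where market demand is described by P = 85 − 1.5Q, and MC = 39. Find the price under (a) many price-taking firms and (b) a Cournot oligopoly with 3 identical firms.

Under competition P = MC = 39, so Q = (85 − 39)/1.5 = 92/3.
With 3 symmetric Cournot firms, each firm's FOC gives 85 − 6q = 39, so q = 23/3, Q = 3·23/3 = 23, and P = 50.5.

Competition: P = 39; Cournot: P = 50.5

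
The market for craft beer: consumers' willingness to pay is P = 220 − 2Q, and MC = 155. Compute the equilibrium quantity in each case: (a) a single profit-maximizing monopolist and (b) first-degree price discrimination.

Monopoly: Q = 16.25; Perfect PD: Q = 32.5

A monopolist chooses Q where MR = MC. MR = 220 − 4Q; setting this equal to 155 gives Q = 16.25 and P = 187.5.
Under first-degree price discrimination the firm charges each unit its demand price and produces up to where P = MC, i.e. Q = 32.5. Consumer surplus is zero; producer surplus equals total surplus.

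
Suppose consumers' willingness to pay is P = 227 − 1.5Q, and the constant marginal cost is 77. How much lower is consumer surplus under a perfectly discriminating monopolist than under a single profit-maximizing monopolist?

CS falls by 1875

The monopolist equates marginal revenue to marginal cost: 227 − 3Q = 77, so Q = 50. From demand, P = 152.
CS = ½·(227 − 152)·50 = 1875.
Under first-degree price discrimination the firm charges each unit its demand price and produces up to where P = MC, i.e. Q = 100. Consumer surplus is zero; producer surplus equals total surplus.
CS = 0.
Change in consumer surplus: 0 − 1875 = −1875.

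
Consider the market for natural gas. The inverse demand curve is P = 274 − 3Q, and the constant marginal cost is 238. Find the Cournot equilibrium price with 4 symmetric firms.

P = 245.2

Cournot with 4 identical firms: the symmetric best-response condition is 274 − 15q = 238. Each firm produces q = 2.4, total output Q = 9.6, price P = 245.2.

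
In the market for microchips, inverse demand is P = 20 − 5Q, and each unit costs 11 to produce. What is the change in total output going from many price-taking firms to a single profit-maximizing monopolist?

Competitive firms price at marginal cost: P = 11, giving Q = 1.8.
A monopolist chooses Q where MR = MC. MR = 20 − 10Q; setting this equal to 11 gives Q = 0.9 and P = 15.5.
Change in total output: 0.9 − 1.8 = −0.9.

Q falls by 0.9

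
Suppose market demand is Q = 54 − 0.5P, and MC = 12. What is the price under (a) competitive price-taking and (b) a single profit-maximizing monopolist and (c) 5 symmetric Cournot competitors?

Competition: P = 12; Monopoly: P = 60; Cournot: P = 28

Inverting demand: P = 108 − 2Q.
Competitive firms price at marginal cost: P = 12, giving Q = 48.
Monopoly sets MR = MC: 108 − 4Q = 12 ⇒ Q = 24, P = 108 − 2·24 = 60.
Cournot with 5 identical firms: the symmetric best-response condition is 108 − 12q = 12. Each firm produces q = 8, total output Q = 40, price P = 28.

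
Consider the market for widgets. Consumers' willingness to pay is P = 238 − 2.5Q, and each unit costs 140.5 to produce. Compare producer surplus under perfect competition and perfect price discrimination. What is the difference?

Perfect competition: P = MC = 140.5, so 238 − 2.5Q = 140.5 and Q = 39.
PS = (140.5 − 140.5)·39 = 0.
A perfectly discriminating monopolist sells every unit with P(Q) ≥ MC(Q), so output equals the competitive quantity Q = 39. Each buyer pays their reservation price, so CS = 0 and the firm captures all surplus.
PS = ½·(238 − 140.5)·39 = 1901.25.
Change in producer surplus: 1901.25 − 0 = 1901.25.

Producer surplus rises by 1901.25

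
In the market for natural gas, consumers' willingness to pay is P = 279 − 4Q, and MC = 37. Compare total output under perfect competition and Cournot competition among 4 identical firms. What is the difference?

Total output falls by 12.1

Competitive firms price at marginal cost: P = 37, giving Q = 60.5.
Cournot with 4 identical firms: the symmetric best-response condition is 279 − 20q = 37. Each firm produces q = 12.1, total output Q = 48.4, price P = 85.4.
Change in total output: 48.4 − 60.5 = −12.1.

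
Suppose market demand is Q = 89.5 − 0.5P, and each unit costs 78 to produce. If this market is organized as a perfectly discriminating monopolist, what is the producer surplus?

PS = 2550.25

Inverting demand: P = 179 − 2Q.
A perfectly discriminating monopolist sells every unit with P(Q) ≥ MC(Q), so output equals the competitive quantity Q = 50.5. Each buyer pays their reservation price, so CS = 0 and the firm captures all surplus.
PS = ½·(179 − 78)·50.5 = 2550.25.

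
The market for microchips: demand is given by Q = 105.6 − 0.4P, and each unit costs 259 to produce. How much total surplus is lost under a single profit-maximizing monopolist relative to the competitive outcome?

DWL = 1.25

Inverting demand: P = 264 − 2.5Q.
Competitive firms price at marginal cost: P = 259, giving Q = 2.
A monopolist chooses Q where MR = MC. MR = 264 − 5Q; setting this equal to 259 gives Q = 1 and P = 261.5.
DWL is the triangle between Q = 1 and Q = 2: ½·(2 − 1)·(261.5 − 259) = 1.25.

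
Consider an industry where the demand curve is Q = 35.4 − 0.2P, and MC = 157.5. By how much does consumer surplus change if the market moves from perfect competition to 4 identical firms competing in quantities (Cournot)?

Inverting demand: P = 177 − 5Q.
Perfect competition: P = MC = 157.5, so 177 − 5Q = 157.5 and Q = 3.9.
CS = ½·(177 − 157.5)·3.9 = 38.025.
With 4 symmetric Cournot firms, each firm's FOC gives 177 − 25q = 157.5, so q = 0.78, Q = 4·0.78 = 3.12, and P = 161.4.
CS = ½·(177 − 161.4)·3.12 = 24.336.
Change in consumer surplus: 24.336 − 38.025 = −13.689.

CS falls by 13.689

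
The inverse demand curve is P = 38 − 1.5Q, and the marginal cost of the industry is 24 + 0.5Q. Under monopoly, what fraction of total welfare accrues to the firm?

A monopolist chooses Q where MR = MC. MR = 38 − 3Q; setting this equal to 24 + 0.5Q gives Q = 4 and P = 32.
CS = ½·(38 − 32)·4 = 12.
PS = P·Q − VC(Q) = 32·4 − (24·4 + ½·0.5·4²) = 28.
Share captured = PS/TS = 28/40 = 0.7.

PS/TS = 0.7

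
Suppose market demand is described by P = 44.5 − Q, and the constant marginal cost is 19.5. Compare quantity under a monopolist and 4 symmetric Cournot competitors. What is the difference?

Quantity rises by 7.5

A monopolist chooses Q where MR = MC. MR = 44.5 − 2Q; setting this equal to 19.5 gives Q = 12.5 and P = 32.
In a 4-firm Cournot equilibrium, symmetry and the first-order condition give q = (44.5 − 19.5)/(5) = 5. So Q = 20 and P = 24.5.
Change in quantity: 20 − 12.5 = 7.5.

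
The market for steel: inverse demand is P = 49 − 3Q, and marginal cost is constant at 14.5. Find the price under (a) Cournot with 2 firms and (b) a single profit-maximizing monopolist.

Cournot with 2 identical firms: the symmetric best-response condition is 49 − 9q = 14.5. Each firm produces q = 23/6, total output Q = 23/3, price P = 26.
Monopoly sets MR = MC: 49 − 6Q = 14.5 ⇒ Q = 5.75, P = 49 − 3·5.75 = 31.75.

Cournot: P = 26; Monopoly: P = 31.75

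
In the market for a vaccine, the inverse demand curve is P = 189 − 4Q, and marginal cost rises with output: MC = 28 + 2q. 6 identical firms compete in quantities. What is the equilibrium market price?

P = 60.2

Cournot with 6 identical firms: the symmetric best-response condition is 189 − 28q = 28 + 2q. Each firm produces q = 161/30, total output Q = 32.2, price P = 60.2.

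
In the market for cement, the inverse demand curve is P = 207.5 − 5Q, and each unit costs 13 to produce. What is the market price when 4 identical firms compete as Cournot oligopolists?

P = 51.9

Cournot with 4 identical firms: the symmetric best-response condition is 207.5 − 25q = 13. Each firm produces q = 7.78, total output Q = 31.12, price P = 51.9.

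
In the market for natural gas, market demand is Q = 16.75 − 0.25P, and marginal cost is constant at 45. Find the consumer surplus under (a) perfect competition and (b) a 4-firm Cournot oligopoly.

Inverting demand: P = 67 − 4Q.
Under competition P = MC = 45, so Q = (67 − 45)/4 = 5.5.
CS = ½·(67 − 45)·5.5 = 60.5.
In a 4-firm Cournot equilibrium, symmetry and the first-order condition give q = (67 − 45)/(20) = 1.1. So Q = 4.4 and P = 49.4.
CS = ½·(67 − 49.4)·4.4 = 38.72.

Competition: CS = 60.5; Cournot: CS = 38.72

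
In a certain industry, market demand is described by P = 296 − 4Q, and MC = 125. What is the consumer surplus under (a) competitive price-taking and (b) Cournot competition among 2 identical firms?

Competition: CS = 3655.125; Cournot: CS = 1624.5

Under competition P = MC = 125, so Q = (296 − 125)/4 = 42.75.
CS = ½·(296 − 125)·42.75 = 3655.125.
In a 2-firm Cournot equilibrium, symmetry and the first-order condition give q = (296 − 125)/(12) = 14.25. So Q = 28.5 and P = 182.
CS = ½·(296 − 182)·28.5 = 1624.5.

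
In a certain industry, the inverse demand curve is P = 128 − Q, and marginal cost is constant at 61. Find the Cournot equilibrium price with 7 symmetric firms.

P = 69.375

In a 7-firm Cournot equilibrium, symmetry and the first-order condition give q = (128 − 61)/(8) = 8.375. So Q = 58.625 and P = 69.375.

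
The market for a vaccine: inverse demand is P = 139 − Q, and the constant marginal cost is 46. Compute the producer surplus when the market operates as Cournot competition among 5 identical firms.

In a 5-firm Cournot equilibrium, symmetry and the first-order condition give q = (139 − 46)/(6) = 15.5. So Q = 77.5 and P = 61.5.
PS = (61.5 − 46)·77.5 = 1201.25.

PS = 1201.25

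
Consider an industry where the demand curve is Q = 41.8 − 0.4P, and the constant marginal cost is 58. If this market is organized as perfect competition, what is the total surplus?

Inverting demand: P = 104.5 − 2.5Q.
Competitive firms price at marginal cost: P = 58, giving Q = 18.6.
CS = ½·(104.5 − 58)·18.6 = 432.45; PS = (58 − 58)·18.6 = 0; TS = 432.45.

TS = 432.45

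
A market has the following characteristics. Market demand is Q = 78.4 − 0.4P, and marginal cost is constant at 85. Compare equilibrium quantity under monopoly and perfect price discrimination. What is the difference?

Inverting demand: P = 196 − 2.5Q.
Monopoly sets MR = MC: 196 − 5Q = 85 ⇒ Q = 22.2, P = 196 − 2.5·22.2 = 140.5.
Under first-degree price discrimination the firm charges each unit its demand price and produces up to where P = MC, i.e. Q = 44.4. Consumer surplus is zero; producer surplus equals total surplus.
Change in equilibrium quantity: 44.4 − 22.2 = 22.2.

Equilibrium quantity rises by 22.2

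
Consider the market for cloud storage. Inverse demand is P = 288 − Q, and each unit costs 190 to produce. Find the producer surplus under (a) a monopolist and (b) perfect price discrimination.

A monopolist chooses Q where MR = MC. MR = 288 − 2Q; setting this equal to 190 gives Q = 49 and P = 239.
PS = (239 − 190)·49 = 2401.
With perfect price discrimination, output is the efficient level Q = 98 (where demand meets MC), but every buyer pays their willingness to pay: CS = 0 and PS = total surplus.
PS = ½·(288 − 190)·98 = 4802.

Monopoly: PS = 2401; Perfect PD: PS = 4802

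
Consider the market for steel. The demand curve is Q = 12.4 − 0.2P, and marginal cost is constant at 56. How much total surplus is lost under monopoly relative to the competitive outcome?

DWL = 0.9

Inverting demand: P = 62 − 5Q.
Perfect competition: P = MC = 56, so 62 − 5Q = 56 and Q = 1.2.
A monopolist chooses Q where MR = MC. MR = 62 − 10Q; setting this equal to 56 gives Q = 0.6 and P = 59.
DWL is the triangle between Q = 0.6 and Q = 1.2: ½·(1.2 − 0.6)·(59 − 56) = 0.9.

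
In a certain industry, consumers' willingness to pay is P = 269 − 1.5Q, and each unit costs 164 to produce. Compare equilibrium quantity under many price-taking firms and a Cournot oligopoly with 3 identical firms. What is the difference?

Competitive firms price at marginal cost: P = 164, giving Q = 70.
In a 3-firm Cournot equilibrium, symmetry and the first-order condition give q = (269 − 164)/(6) = 17.5. So Q = 52.5 and P = 190.25.
Change in equilibrium quantity: 52.5 − 70 = −17.5.

Q falls by 17.5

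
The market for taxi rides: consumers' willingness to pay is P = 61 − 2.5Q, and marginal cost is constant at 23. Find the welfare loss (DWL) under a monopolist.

DWL = 72.2

Under competition P = MC = 23, so Q = (61 − 23)/2.5 = 15.2.
A monopolist chooses Q where MR = MC. MR = 61 − 5Q; setting this equal to 23 gives Q = 7.6 and P = 42.
DWL is the triangle between Q = 7.6 and Q = 15.2: ½·(15.2 − 7.6)·(42 − 23) = 72.2.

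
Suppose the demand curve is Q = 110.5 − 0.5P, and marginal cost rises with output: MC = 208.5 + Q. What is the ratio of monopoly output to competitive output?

Inverting demand: P = 221 − 2Q.
Monopoly sets MR = MC: 221 − 4Q = 208.5 + Q ⇒ Q = 2.5, P = 221 − 2·2.5 = 216.
Under competition P = MC: 221 − 2Q = 208.5 + Q ⇒ Q = 25/6, P = 638/3.
Ratio Q_m/Q_c = 2.5/(25/6) = 0.6.

Q_m/Q_c = 0.6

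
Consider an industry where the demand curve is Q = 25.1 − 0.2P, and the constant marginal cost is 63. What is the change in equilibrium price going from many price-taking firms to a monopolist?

Inverting demand: P = 125.5 − 5Q.
Perfect competition: P = MC = 63, so 125.5 − 5Q = 63 and Q = 12.5.
The monopolist equates marginal revenue to marginal cost: 125.5 − 10Q = 63, so Q = 6.25. From demand, P = 94.25.
Change in equilibrium price: 94.25 − 63 = 31.25.

P rises by 31.25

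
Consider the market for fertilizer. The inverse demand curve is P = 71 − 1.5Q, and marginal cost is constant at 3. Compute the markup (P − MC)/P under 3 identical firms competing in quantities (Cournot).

Lerner index = 0.85

Cournot with 3 identical firms: the symmetric best-response condition is 71 − 6q = 3. Each firm produces q = 34/3, total output Q = 34, price P = 20.
Lerner index = (P − MC)/P = (20 − 3)/20 = 0.85.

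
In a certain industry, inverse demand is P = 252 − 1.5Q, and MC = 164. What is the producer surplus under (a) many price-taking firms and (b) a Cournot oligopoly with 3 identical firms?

Competitive firms price at marginal cost: P = 164, giving Q = 176/3.
PS = (164 − 164)·176/3 = 0.
Cournot with 3 identical firms: the symmetric best-response condition is 252 − 6q = 164. Each firm produces q = 44/3, total output Q = 44, price P = 186.
PS = (186 − 164)·44 = 968.

Competition: PS = 0; Cournot: PS = 968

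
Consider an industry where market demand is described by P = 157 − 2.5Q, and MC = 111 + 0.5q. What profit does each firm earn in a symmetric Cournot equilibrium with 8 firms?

In a 8-firm Cournot equilibrium, symmetry and the first-order condition give q = (157 − 111)/(23) = 2. So Q = 16 and P = 117.
Each firm's profit = 117·2 − (111·2 + ½·0.5·2²) = 11.

π_i = 11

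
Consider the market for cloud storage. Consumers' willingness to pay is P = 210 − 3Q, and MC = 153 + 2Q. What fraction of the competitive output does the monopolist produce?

A monopolist chooses Q where MR = MC. MR = 210 − 6Q; setting this equal to 153 + 2Q gives Q = 7.125 and P = 188.625.
Under competition P = MC: 210 − 3Q = 153 + 2Q ⇒ Q = 11.4, P = 175.8.
Ratio Q_m/Q_c = 7.125/11.4 = 0.625.

Q_m/Q_c = 0.625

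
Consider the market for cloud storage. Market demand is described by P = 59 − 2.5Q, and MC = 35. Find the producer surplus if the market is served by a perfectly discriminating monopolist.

A perfectly discriminating monopolist sells every unit with P(Q) ≥ MC(Q), so output equals the competitive quantity Q = 9.6. Each buyer pays their reservation price, so CS = 0 and the firm captures all surplus.
PS = ½·(59 − 35)·9.6 = 115.2.

PS = 115.2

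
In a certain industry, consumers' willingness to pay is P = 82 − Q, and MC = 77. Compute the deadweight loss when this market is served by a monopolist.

DWL = 3.125

Under competition P = MC = 77, so Q = (82 − 77)/1 = 5.
The monopolist equates marginal revenue to marginal cost: 82 − 2Q = 77, so Q = 2.5. From demand, P = 79.5.
DWL is the triangle between Q = 2.5 and Q = 5: ½·(5 − 2.5)·(79.5 − 77) = 3.125.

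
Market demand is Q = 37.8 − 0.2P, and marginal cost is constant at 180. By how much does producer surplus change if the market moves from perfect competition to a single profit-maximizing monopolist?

Inverting demand: P = 189 − 5Q.
Competitive firms price at marginal cost: P = 180, giving Q = 1.8.
PS = (180 − 180)·1.8 = 0.
A monopolist chooses Q where MR = MC. MR = 189 − 10Q; setting this equal to 180 gives Q = 0.9 and P = 184.5.
PS = (184.5 − 180)·0.9 = 4.05.
Change in producer surplus: 4.05 − 0 = 4.05.

Producer surplus rises by 4.05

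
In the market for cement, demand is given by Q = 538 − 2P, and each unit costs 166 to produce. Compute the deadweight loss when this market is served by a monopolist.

DWL = 2652.25

Inverting demand: P = 269 − 0.5Q.
Under competition P = MC = 166, so Q = (269 − 166)/0.5 = 206.
The monopolist equates marginal revenue to marginal cost: 269 − Q = 166, so Q = 103. From demand, P = 217.5.
DWL is the triangle between Q = 103 and Q = 206: ½·(206 − 103)·(217.5 − 166) = 2652.25.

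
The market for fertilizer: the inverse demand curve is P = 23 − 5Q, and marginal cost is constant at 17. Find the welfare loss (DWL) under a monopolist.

DWL = 0.9

Under competition P = MC = 17, so Q = (23 − 17)/5 = 1.2.
Monopoly sets MR = MC: 23 − 10Q = 17 ⇒ Q = 0.6, P = 23 − 5·0.6 = 20.
DWL is the triangle between Q = 0.6 and Q = 1.2: ½·(1.2 − 0.6)·(20 − 17) = 0.9.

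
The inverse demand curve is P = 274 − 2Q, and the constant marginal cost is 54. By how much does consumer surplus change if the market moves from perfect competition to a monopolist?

Consumer surplus falls by 9075

Competitive firms price at marginal cost: P = 54, giving Q = 110.
CS = ½·(274 − 54)·110 = 12100.
Monopoly sets MR = MC: 274 − 4Q = 54 ⇒ Q = 55, P = 274 − 2·55 = 164.
CS = ½·(274 − 164)·55 = 3025.
Change in consumer surplus: 3025 − 12100 = −9075.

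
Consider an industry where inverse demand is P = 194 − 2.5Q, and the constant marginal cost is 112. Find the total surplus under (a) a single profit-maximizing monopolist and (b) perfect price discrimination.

A monopolist chooses Q where MR = MC. MR = 194 − 5Q; setting this equal to 112 gives Q = 16.4 and P = 153.
CS = ½·(194 − 153)·16.4 = 336.2; PS = (153 − 112)·16.4 = 672.4; TS = 1008.6.
With perfect price discrimination, output is the efficient level Q = 32.8 (where demand meets MC), but every buyer pays their willingness to pay: CS = 0 and PS = total surplus.
TS = 1344.8 (equal to competitive TS).

Monopoly: TS = 1008.6; Perfect PD: TS = 1344.8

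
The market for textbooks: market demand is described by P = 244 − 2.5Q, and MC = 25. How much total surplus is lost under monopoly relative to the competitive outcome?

DWL = 2398.05

Perfect competition: P = MC = 25, so 244 − 2.5Q = 25 and Q = 87.6.
Monopoly sets MR = MC: 244 − 5Q = 25 ⇒ Q = 43.8, P = 244 − 2.5·43.8 = 134.5.
DWL is the triangle between Q = 43.8 and Q = 87.6: ½·(87.6 − 43.8)·(134.5 − 25) = 2398.05.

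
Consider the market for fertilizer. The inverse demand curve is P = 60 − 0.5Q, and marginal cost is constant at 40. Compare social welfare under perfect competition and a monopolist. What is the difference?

Under competition P = MC = 40, so Q = (60 − 40)/0.5 = 40.
CS = ½·(60 − 40)·40 = 400; PS = (40 − 40)·40 = 0; TS = 400.
The monopolist equates marginal revenue to marginal cost: 60 − Q = 40, so Q = 20. From demand, P = 50.
CS = ½·(60 − 50)·20 = 100; PS = (50 − 40)·20 = 200; TS = 300.
Change in social welfare: 300 − 400 = −100.

TS falls by 100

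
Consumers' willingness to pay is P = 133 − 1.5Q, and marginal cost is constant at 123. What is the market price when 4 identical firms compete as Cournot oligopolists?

Cournot with 4 identical firms: the symmetric best-response condition is 133 − 7.5q = 123. Each firm produces q = 4/3, total output Q = 16/3, price P = 125.

P = 125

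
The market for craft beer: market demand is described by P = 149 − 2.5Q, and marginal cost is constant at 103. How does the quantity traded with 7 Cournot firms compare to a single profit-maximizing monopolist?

Cournot with 7 identical firms: the symmetric best-response condition is 149 − 20q = 103. Each firm produces q = 2.3, total output Q = 16.1, price P = 108.75.
The monopolist equates marginal revenue to marginal cost: 149 − 5Q = 103, so Q = 9.2. From demand, P = 126.

Cournot: Q = 16.1; Monopoly: Q = 9.2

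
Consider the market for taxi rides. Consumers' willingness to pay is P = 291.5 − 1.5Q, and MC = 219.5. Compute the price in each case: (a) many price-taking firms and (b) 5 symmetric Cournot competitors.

Competition: P = 219.5; Cournot: P = 231.5

Perfect competition: P = MC = 219.5, so 291.5 − 1.5Q = 219.5 and Q = 48.
Cournot with 5 identical firms: the symmetric best-response condition is 291.5 − 9q = 219.5. Each firm produces q = 8, total output Q = 40, price P = 231.5.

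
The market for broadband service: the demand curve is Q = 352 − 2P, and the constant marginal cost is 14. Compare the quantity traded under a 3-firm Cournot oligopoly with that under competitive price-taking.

Cournot: Q = 243; Competition: Q = 324

Inverting demand: P = 176 − 0.5Q.
With 3 symmetric Cournot firms, each firm's FOC gives 176 − 2q = 14, so q = 81, Q = 3·81 = 243, and P = 54.5.
Perfect competition: P = MC = 14, so 176 − 0.5Q = 14 and Q = 324.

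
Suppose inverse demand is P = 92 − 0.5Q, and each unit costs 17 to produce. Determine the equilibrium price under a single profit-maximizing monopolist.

The monopolist equates marginal revenue to marginal cost: 92 − Q = 17, so Q = 75. From demand, P = 54.5.

P = 54.5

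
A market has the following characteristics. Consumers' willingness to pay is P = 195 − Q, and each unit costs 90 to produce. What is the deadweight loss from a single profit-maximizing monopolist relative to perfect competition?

DWL = 1378.125

Perfect competition: P = MC = 90, so 195 − Q = 90 and Q = 105.
The monopolist equates marginal revenue to marginal cost: 195 − 2Q = 90, so Q = 52.5. From demand, P = 142.5.
DWL is the triangle between Q = 52.5 and Q = 105: ½·(105 − 52.5)·(142.5 − 90) = 1378.125.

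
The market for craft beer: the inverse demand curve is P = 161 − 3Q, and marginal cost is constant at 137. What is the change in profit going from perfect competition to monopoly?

Perfect competition: P = MC = 137, so 161 − 3Q = 137 and Q = 8.
Profit = (137 − 137)·8 = 0.
Monopoly sets MR = MC: 161 − 6Q = 137 ⇒ Q = 4, P = 161 − 3·4 = 149.
Profit = (149 − 137)·4 = 48.
Change in profit: 48 − 0 = 48.

π rises by 48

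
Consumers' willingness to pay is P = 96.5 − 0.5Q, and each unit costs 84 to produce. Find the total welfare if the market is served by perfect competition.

Under competition P = MC = 84, so Q = (96.5 − 84)/0.5 = 25.
CS = ½·(96.5 − 84)·25 = 156.25; PS = (84 − 84)·25 = 0; TS = 156.25.

TS = 156.25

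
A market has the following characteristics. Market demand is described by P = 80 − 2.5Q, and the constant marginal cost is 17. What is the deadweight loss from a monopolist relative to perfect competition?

Under competition P = MC = 17, so Q = (80 − 17)/2.5 = 25.2.
A monopolist chooses Q where MR = MC. MR = 80 − 5Q; setting this equal to 17 gives Q = 12.6 and P = 48.5.
DWL is the triangle between Q = 12.6 and Q = 25.2: ½·(25.2 − 12.6)·(48.5 − 17) = 198.45.

DWL = 198.45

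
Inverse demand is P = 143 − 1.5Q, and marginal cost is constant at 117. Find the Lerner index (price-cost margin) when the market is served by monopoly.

Lerner index = 0.1

A monopolist chooses Q where MR = MC. MR = 143 − 3Q; setting this equal to 117 gives Q = 26/3 and P = 130.
Lerner index = (P − MC)/P = (130 − 117)/130 = 0.1.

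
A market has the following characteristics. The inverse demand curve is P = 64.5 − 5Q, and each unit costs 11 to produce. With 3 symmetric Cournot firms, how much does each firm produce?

Cournot with 3 identical firms: the symmetric best-response condition is 64.5 − 20q = 11. Each firm produces q = 2.675, total output Q = 8.025, price P = 24.375.

q_i = 2.675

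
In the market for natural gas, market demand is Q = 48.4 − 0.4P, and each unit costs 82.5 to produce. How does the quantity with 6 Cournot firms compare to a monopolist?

Inverting demand: P = 121 − 2.5Q.
With 6 symmetric Cournot firms, each firm's FOC gives 121 − 17.5q = 82.5, so q = 2.2, Q = 6·2.2 = 13.2, and P = 88.
A monopolist chooses Q where MR = MC. MR = 121 − 5Q; setting this equal to 82.5 gives Q = 7.7 and P = 101.75.

Cournot: Q = 13.2; Monopoly: Q = 7.7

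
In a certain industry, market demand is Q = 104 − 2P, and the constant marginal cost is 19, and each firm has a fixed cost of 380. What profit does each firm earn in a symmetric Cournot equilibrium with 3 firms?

Inverting demand: P = 52 − 0.5Q.
In a 3-firm Cournot equilibrium, symmetry and the first-order condition give q = (52 − 19)/(2) = 16.5. So Q = 49.5 and P = 27.25.
Each firm's profit = (27.25 − 19)·16.5 − 380 = −243.875.

π_i = −243.875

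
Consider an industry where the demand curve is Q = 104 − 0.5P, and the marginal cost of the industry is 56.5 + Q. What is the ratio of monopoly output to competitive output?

Inverting demand: P = 208 − 2Q.
A monopolist chooses Q where MR = MC. MR = 208 − 4Q; setting this equal to 56.5 + Q gives Q = 30.3 and P = 147.4.
Competitive equilibrium sets price equal to marginal cost: 208 − 2Q = 56.5 + Q, so Q = 50.5 and P = 107.
Ratio Q_m/Q_c = 30.3/50.5 = 0.6.

Q_m/Q_c = 0.6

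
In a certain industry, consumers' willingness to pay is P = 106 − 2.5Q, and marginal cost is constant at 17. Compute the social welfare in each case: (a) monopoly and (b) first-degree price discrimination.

Monopoly: TS = 1188.15; Perfect PD: TS = 1584.2

The monopolist equates marginal revenue to marginal cost: 106 − 5Q = 17, so Q = 17.8. From demand, P = 61.5.
CS = ½·(106 − 61.5)·17.8 = 396.05; PS = (61.5 − 17)·17.8 = 792.1; TS = 1188.15.
With perfect price discrimination, output is the efficient level Q = 35.6 (where demand meets MC), but every buyer pays their willingness to pay: CS = 0 and PS = total surplus.
TS = 1584.2 (equal to competitive TS).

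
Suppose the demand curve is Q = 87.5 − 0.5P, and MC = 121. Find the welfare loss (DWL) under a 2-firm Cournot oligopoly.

Inverting demand: P = 175 − 2Q.
Perfect competition: P = MC = 121, so 175 − 2Q = 121 and Q = 27.
With 2 symmetric Cournot firms, each firm's FOC gives 175 − 6q = 121, so q = 9, Q = 2·9 = 18, and P = 139.
DWL is the triangle between Q = 18 and Q = 27: ½·(27 − 18)·(139 − 121) = 81.

DWL = 81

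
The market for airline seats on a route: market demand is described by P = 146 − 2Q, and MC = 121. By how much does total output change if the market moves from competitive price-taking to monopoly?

Q falls by 6.25

Under competition P = MC = 121, so Q = (146 − 121)/2 = 12.5.
A monopolist chooses Q where MR = MC. MR = 146 − 4Q; setting this equal to 121 gives Q = 6.25 and P = 133.5.
Change in total output: 6.25 − 12.5 = −6.25.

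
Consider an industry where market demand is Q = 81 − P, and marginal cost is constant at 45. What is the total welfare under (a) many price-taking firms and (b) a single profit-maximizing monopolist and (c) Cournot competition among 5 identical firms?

Competition: TS = 648; Monopoly: TS = 486; Cournot: TS = 630

Inverting demand: P = 81 − Q.
Competitive firms price at marginal cost: P = 45, giving Q = 36.
CS = ½·(81 − 45)·36 = 648; PS = (45 − 45)·36 = 0; TS = 648.
Monopoly sets MR = MC: 81 − 2Q = 45 ⇒ Q = 18, P = 81 − 18 = 63.
CS = ½·(81 − 63)·18 = 162; PS = (63 − 45)·18 = 324; TS = 486.
In a 5-firm Cournot equilibrium, symmetry and the first-order condition give q = (81 − 45)/(6) = 6. So Q = 30 and P = 51.
CS = ½·(81 − 51)·30 = 450; PS = (51 − 45)·30 = 180; TS = 630.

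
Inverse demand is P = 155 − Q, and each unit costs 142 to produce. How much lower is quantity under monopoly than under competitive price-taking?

Perfect competition: P = MC = 142, so 155 − Q = 142 and Q = 13.
A monopolist chooses Q where MR = MC. MR = 155 − 2Q; setting this equal to 142 gives Q = 6.5 and P = 148.5.
Change in quantity: 6.5 − 13 = −6.5.

Q falls by 6.5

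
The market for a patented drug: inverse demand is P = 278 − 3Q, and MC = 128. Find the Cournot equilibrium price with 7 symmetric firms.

In a 7-firm Cournot equilibrium, symmetry and the first-order condition give q = (278 − 128)/(24) = 6.25. So Q = 43.75 and P = 146.75.

P = 146.75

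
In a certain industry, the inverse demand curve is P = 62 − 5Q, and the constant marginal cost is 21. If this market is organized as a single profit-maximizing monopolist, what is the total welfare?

TS = 126.075

Monopoly sets MR = MC: 62 − 10Q = 21 ⇒ Q = 4.1, P = 62 − 5·4.1 = 41.5.
CS = ½·(62 − 41.5)·4.1 = 42.025; PS = (41.5 − 21)·4.1 = 84.05; TS = 126.075.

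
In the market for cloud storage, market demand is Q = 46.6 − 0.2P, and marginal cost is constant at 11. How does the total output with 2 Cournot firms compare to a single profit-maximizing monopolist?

Cournot: Q = 29.6; Monopoly: Q = 22.2

Inverting demand: P = 233 − 5Q.
Cournot with 2 identical firms: the symmetric best-response condition is 233 − 15q = 11. Each firm produces q = 14.8, total output Q = 29.6, price P = 85.
The monopolist equates marginal revenue to marginal cost: 233 − 10Q = 11, so Q = 22.2. From demand, P = 122.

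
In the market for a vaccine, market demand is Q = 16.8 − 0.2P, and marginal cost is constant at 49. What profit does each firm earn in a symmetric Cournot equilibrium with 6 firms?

π_i = 5

Inverting demand: P = 84 − 5Q.
With 6 symmetric Cournot firms, each firm's FOC gives 84 − 35q = 49, so q = 1, Q = 6·1 = 6, and P = 54.
Each firm's profit = (54 − 49)·1 = 5.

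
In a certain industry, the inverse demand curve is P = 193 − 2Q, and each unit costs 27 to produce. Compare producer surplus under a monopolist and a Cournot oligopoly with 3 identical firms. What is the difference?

Producer surplus falls by 861.125

A monopolist chooses Q where MR = MC. MR = 193 − 4Q; setting this equal to 27 gives Q = 41.5 and P = 110.
PS = (110 − 27)·41.5 = 3444.5.
Cournot with 3 identical firms: the symmetric best-response condition is 193 − 8q = 27. Each firm produces q = 20.75, total output Q = 62.25, price P = 68.5.
PS = (68.5 − 27)·62.25 = 2583.375.
Change in producer surplus: 2583.375 − 3444.5 = −861.125.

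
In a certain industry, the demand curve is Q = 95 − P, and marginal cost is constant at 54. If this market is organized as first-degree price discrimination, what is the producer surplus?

Inverting demand: P = 95 − Q.
A perfectly discriminating monopolist sells every unit with P(Q) ≥ MC(Q), so output equals the competitive quantity Q = 41. Each buyer pays their reservation price, so CS = 0 and the firm captures all surplus.
PS = ½·(95 − 54)·41 = 840.5.

PS = 840.5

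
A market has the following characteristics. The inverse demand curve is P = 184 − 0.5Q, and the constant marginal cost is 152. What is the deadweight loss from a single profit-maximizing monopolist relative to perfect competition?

DWL = 256

Under competition P = MC = 152, so Q = (184 − 152)/0.5 = 64.
Monopoly sets MR = MC: 184 − Q = 152 ⇒ Q = 32, P = 184 − 0.5·32 = 168.
DWL is the triangle between Q = 32 and Q = 64: ½·(64 − 32)·(168 − 152) = 256.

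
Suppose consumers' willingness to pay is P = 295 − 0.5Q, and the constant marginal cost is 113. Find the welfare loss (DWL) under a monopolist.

Perfect competition: P = MC = 113, so 295 − 0.5Q = 113 and Q = 364.
The monopolist equates marginal revenue to marginal cost: 295 − Q = 113, so Q = 182. From demand, P = 204.
DWL is the triangle between Q = 182 and Q = 364: ½·(364 − 182)·(204 − 113) = 8281.

DWL = 8281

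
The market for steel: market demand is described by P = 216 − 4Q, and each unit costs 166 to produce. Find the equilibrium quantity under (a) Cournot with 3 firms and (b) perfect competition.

With 3 symmetric Cournot firms, each firm's FOC gives 216 − 16q = 166, so q = 3.125, Q = 3·3.125 = 9.375, and P = 178.5.
Competitive firms price at marginal cost: P = 166, giving Q = 12.5.

Cournot: Q = 9.375; Competition: Q = 12.5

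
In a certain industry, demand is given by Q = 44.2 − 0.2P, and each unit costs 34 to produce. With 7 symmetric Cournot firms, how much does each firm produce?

q_i = 4.675

Inverting demand: P = 221 − 5Q.
With 7 symmetric Cournot firms, each firm's FOC gives 221 − 40q = 34, so q = 4.675, Q = 7·4.675 = 32.725, and P = 57.375.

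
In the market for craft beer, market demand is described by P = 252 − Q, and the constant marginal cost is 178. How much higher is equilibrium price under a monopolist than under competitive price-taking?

Equilibrium price rises by 37

Under competition P = MC = 178, so Q = (252 − 178)/1 = 74.
The monopolist equates marginal revenue to marginal cost: 252 − 2Q = 178, so Q = 37. From demand, P = 215.
Change in equilibrium price: 215 − 178 = 37.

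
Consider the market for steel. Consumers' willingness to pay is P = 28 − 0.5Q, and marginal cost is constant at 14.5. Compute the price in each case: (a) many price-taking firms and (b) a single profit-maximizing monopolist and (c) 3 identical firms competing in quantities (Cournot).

Under competition P = MC = 14.5, so Q = (28 − 14.5)/0.5 = 27.
A monopolist chooses Q where MR = MC. MR = 28 − Q; setting this equal to 14.5 gives Q = 13.5 and P = 21.25.
With 3 symmetric Cournot firms, each firm's FOC gives 28 − 2q = 14.5, so q = 6.75, Q = 3·6.75 = 20.25, and P = 17.875.

Competition: P = 14.5; Monopoly: P = 21.25; Cournot: P = 17.875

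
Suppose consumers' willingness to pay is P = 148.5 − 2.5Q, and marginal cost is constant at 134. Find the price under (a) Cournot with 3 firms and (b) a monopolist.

Cournot: P = 137.625; Monopoly: P = 141.25

Cournot with 3 identical firms: the symmetric best-response condition is 148.5 − 10q = 134. Each firm produces q = 1.45, total output Q = 4.35, price P = 137.625.
Monopoly sets MR = MC: 148.5 − 5Q = 134 ⇒ Q = 2.9, P = 148.5 − 2.5·2.9 = 141.25.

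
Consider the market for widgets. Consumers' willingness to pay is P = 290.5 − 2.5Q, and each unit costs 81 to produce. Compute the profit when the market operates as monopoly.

The monopolist equates marginal revenue to marginal cost: 290.5 − 5Q = 81, so Q = 41.9. From demand, P = 185.75.
Profit = (185.75 − 81)·41.9 = 4389.025.

Profit = 4389.025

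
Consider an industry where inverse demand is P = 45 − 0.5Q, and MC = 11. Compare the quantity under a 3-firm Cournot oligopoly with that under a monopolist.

With 3 symmetric Cournot firms, each firm's FOC gives 45 − 2q = 11, so q = 17, Q = 3·17 = 51, and P = 19.5.
A monopolist chooses Q where MR = MC. MR = 45 − Q; setting this equal to 11 gives Q = 34 and P = 28.

Cournot: Q = 51; Monopoly: Q = 34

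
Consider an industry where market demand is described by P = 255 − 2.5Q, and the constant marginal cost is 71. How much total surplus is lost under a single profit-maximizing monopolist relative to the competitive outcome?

Perfect competition: P = MC = 71, so 255 − 2.5Q = 71 and Q = 73.6.
The monopolist equates marginal revenue to marginal cost: 255 − 5Q = 71, so Q = 36.8. From demand, P = 163.
DWL is the triangle between Q = 36.8 and Q = 73.6: ½·(73.6 − 36.8)·(163 − 71) = 1692.8.

DWL = 1692.8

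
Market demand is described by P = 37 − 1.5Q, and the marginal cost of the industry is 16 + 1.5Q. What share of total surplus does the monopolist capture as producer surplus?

PS/TS = 0.75

The monopolist equates marginal revenue to marginal cost: 37 − 3Q = 16 + 1.5Q, so Q = 14/3. From demand, P = 30.
CS = ½·(37 − 30)·14/3 = 49/3.
PS = P·Q − VC(Q) = 30·14/3 − (16·14/3 + ½·1.5·(14/3)²) = 49.
Share captured = PS/TS = 49/(196/3) = 0.75.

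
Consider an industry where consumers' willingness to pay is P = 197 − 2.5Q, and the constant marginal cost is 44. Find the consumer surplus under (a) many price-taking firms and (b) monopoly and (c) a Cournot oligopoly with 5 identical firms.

Competition: CS = 4681.8; Monopoly: CS = 1170.45; Cournot: CS = 3251.25

Perfect competition: P = MC = 44, so 197 − 2.5Q = 44 and Q = 61.2.
CS = ½·(197 − 44)·61.2 = 4681.8.
The monopolist equates marginal revenue to marginal cost: 197 − 5Q = 44, so Q = 30.6. From demand, P = 120.5.
CS = ½·(197 − 120.5)·30.6 = 1170.45.
With 5 symmetric Cournot firms, each firm's FOC gives 197 − 15q = 44, so q = 10.2, Q = 5·10.2 = 51, and P = 69.5.
CS = ½·(197 − 69.5)·51 = 3251.25.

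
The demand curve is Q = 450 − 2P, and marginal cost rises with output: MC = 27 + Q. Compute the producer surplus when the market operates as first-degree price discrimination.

Inverting demand: P = 225 − 0.5Q.
A perfectly discriminating monopolist sells every unit with P(Q) ≥ MC(Q), so output equals the competitive quantity Q = 132. Each buyer pays their reservation price, so CS = 0 and the firm captures all surplus.
PS = ½·(225 − 27)·132 = 13068.

PS = 13068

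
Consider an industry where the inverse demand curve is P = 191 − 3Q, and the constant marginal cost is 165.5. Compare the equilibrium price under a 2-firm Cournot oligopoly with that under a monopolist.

In a 2-firm Cournot equilibrium, symmetry and the first-order condition give q = (191 − 165.5)/(9) = 17/6. So Q = 17/3 and P = 174.
A monopolist chooses Q where MR = MC. MR = 191 − 6Q; setting this equal to 165.5 gives Q = 4.25 and P = 178.25.

Cournot: P = 174; Monopoly: P = 178.25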